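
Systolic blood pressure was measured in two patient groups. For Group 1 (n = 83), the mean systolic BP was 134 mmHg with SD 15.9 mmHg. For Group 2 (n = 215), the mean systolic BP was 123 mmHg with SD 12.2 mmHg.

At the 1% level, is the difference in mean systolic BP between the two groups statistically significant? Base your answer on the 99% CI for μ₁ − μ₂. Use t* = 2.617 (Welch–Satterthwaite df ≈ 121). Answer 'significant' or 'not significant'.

significant

Standard errors of each mean: 15.9/√83 = 1.7453 and 12.2/√215 = 0.8320.
SE(x̄₁ − x̄₂) = √(1.7453² + 0.8320²) = 1.9335 for independent samples with unequal variances.
With t* = 2.617, the margin is 2.617 × 1.9335 = 5.0600.
x̄₁ − x̄₂ = 134 − 123 = 11.0000; the interval is 11.0000 ± 5.0600 = (5.9400, 16.0600).
The interval (5.9400, 16.0600) does not contain 0, so the difference is significant.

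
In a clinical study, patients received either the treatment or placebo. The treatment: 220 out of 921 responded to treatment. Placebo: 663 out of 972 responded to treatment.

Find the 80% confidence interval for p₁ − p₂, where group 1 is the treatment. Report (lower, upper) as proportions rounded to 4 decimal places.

p̂₁ = 220/921 = 0.2389 and p̂₂ = 663/972 = 0.6821.
SE₁ = √(p̂₁(1−p̂₁)/n₁) = √(0.2389·0.7611/921) = 0.01405; SE₂ = √(0.6821·0.3179/972) = 0.01494.
Independent samples: SE of the difference = √(SE₁² + SE₂²) = √(0.0001974025 + 0.0002232036) = 0.02051.
z* for 80% confidence is 1.282, so the margin of error is 1.282 × 0.02051 = 0.02629.
Point estimate p̂₁ − p̂₂ = 0.2389 − 0.6821 = -0.4432.
-0.4432 ± 0.02629 → (-0.4695, -0.4169).

(-0.4695, -0.4169)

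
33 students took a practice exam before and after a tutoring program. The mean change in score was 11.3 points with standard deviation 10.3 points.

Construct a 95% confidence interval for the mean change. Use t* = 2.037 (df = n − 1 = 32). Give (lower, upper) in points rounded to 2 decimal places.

Paired design: SE = s_d/√n = 10.3/√33 = 1.7930.
t* = 2.037; margin of error = 2.037 × 1.7930 = 3.6523.
11.3 ± 3.6523 → (7.65, 14.95).

(7.65, 14.95)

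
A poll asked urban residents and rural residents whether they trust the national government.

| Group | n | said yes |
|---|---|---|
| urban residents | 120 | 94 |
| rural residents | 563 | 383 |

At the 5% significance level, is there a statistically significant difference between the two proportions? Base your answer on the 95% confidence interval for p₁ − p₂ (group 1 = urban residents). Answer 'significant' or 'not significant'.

significant

Sample proportions: 94/120 = 0.7833, 383/563 = 0.6803.
Each SE is √(p̂(1−p̂)/n): √(0.7833·0.2167/120) = 0.03761 and √(0.6803·0.3197/563) = 0.01965.
SE(p̂₁ − p̂₂) = √(SE₁² + SE₂²) = √(0.0014145121 + 0.0003861225) = 0.04243, since the two samples are independent.
At 95% confidence z* = 1.960; margin = 1.960 × 0.04243 = 0.08316.
The difference is 0.7833 − 0.6803 = 0.1030, so the interval is 0.1030 ± 0.08316 = (0.01984, 0.18616).
The interval (0.01984, 0.18616) does not contain 0, so the difference is significant.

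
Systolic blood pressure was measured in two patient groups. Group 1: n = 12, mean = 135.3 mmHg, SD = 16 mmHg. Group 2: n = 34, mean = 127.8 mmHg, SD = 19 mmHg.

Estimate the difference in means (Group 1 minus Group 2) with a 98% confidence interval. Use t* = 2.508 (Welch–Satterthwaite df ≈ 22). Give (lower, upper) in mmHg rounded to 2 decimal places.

(-6.68, 21.68)

Standard errors of each mean: 16/√12 = 4.6188 and 19/√34 = 3.2585.
SE(x̄₁ − x̄₂) = √(4.6188² + 3.2585²) = 5.6525 for independent samples with unequal variances.
With t* = 2.508, the margin is 2.508 × 5.6525 = 14.1765.
x̄₁ − x̄₂ = 135.3 − 127.8 = 7.5000; the interval is 7.5000 ± 14.1765 = (-6.68, 21.68).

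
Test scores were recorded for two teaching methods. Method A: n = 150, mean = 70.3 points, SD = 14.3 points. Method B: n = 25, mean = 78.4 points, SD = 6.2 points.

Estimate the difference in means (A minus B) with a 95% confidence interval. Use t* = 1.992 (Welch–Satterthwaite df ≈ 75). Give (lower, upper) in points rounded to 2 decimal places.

SE₁ = s₁/√n₁ = 14.3/√150 = 1.1676; SE₂ = 6.2/√25 = 1.2400.
Independent samples, unequal variances: SE_diff = √(SE₁² + SE₂²) = √(1.36328976 + 1.5376) = 1.7032.
t* = 1.992, so margin of error = 1.992 × 1.7032 = 3.3928.
Difference in means = 70.3 − 78.4 = -8.1000.
-8.1000 ± 3.3928 → (-11.49, -4.71).

(-11.49, -4.71)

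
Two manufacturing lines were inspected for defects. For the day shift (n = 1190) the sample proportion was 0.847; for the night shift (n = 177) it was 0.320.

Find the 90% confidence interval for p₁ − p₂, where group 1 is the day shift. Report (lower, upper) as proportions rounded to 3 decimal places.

(0.467, 0.587)

SE₁ = √(p̂₁(1−p̂₁)/n₁) = √(0.8470·0.1530/1190) = 0.01044; SE₂ = √(0.3200·0.6800/177) = 0.03506.
Independent samples: SE of the difference = √(SE₁² + SE₂²) = √(0.0001089936 + 0.0012292036) = 0.03658.
z* for 90% confidence is 1.645, so the margin of error is 1.645 × 0.03658 = 0.06017.
Point estimate p̂₁ − p̂₂ = 0.8470 − 0.3200 = 0.5270.
0.5270 ± 0.06017 → (0.467, 0.587).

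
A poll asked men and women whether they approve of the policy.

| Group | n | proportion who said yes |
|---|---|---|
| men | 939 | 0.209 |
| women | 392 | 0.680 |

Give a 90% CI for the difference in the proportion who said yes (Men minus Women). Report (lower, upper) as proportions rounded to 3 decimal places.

SE₁ = √(p̂₁(1−p̂₁)/n₁) = √(0.2090·0.7910/939) = 0.01327; SE₂ = √(0.6800·0.3200/392) = 0.02356.
Independent samples: SE of the difference = √(SE₁² + SE₂²) = √(0.0001760929 + 0.0005550736) = 0.02704.
z* for 90% confidence is 1.645, so the margin of error is 1.645 × 0.02704 = 0.04448.
Point estimate p̂₁ − p̂₂ = 0.2090 − 0.6800 = -0.4710.
-0.4710 ± 0.04448 → (-0.515, -0.427).

(-0.515, -0.427)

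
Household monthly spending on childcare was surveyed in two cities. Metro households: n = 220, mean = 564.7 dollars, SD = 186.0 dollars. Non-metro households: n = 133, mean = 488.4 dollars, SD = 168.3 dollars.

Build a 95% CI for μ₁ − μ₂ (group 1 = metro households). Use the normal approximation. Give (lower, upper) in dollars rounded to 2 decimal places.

SE₁ = s₁/√n₁ = 186.0/√220 = 12.5401; SE₂ = 168.3/√133 = 14.5935.
Independent samples, unequal variances: SE_diff = √(SE₁² + SE₂²) = √(157.25410801 + 212.97024225) = 19.2412.
z* = 1.960, so margin of error = 1.960 × 19.2412 = 37.7128.
Difference in means = 564.7 − 488.4 = 76.3000.
76.3000 ± 37.7128 → (38.59, 114.01).

(38.59, 114.01)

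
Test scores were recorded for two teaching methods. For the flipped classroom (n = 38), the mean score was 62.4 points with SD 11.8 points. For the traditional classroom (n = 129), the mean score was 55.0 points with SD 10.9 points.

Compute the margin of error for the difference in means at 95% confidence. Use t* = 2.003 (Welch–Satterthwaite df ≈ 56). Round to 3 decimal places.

4.289

SE₁ = s₁/√n₁ = 11.8/√38 = 1.9142; SE₂ = 10.9/√129 = 0.9597.
Independent samples, unequal variances: SE_diff = √(SE₁² + SE₂²) = √(3.66416164 + 0.92102409) = 2.1413.
t* = 2.003, so margin of error = 2.003 × 2.1413 = 4.2890.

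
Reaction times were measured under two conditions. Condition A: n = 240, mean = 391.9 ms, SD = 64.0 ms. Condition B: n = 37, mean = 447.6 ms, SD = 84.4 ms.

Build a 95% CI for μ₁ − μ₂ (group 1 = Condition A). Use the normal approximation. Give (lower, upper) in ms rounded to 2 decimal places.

(-84.08, -27.32)

Per-group SEs: s₁/√n₁ = 64.0/√240 = 4.1312, s₂/√n₂ = 84.4/√37 = 13.8753.
Unpooled SE of the difference: √(17.06681344 + 192.52395009) = 14.4772.
Margin of error = z* · SE = 1.960 × 14.4772 = 28.3753.
x̄₁ − x̄₂ = 391.9 − 447.6 = -55.7000.
CI: -55.7000 ± 28.3753 = (-84.08, -27.32).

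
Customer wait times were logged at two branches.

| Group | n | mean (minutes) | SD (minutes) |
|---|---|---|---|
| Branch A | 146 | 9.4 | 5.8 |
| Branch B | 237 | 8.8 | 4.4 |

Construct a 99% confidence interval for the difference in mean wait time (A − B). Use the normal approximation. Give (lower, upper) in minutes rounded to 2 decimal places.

Per-group SEs: s₁/√n₁ = 5.8/√146 = 0.4800, s₂/√n₂ = 4.4/√237 = 0.2858.
Unpooled SE of the difference: √(0.2304 + 0.08168164) = 0.5586.
Margin of error = z* · SE = 2.576 × 0.5586 = 1.4390.
x̄₁ − x̄₂ = 9.4 − 8.8 = 0.6000.
CI: 0.6000 ± 1.4390 = (-0.84, 2.04).

(-0.84, 2.04)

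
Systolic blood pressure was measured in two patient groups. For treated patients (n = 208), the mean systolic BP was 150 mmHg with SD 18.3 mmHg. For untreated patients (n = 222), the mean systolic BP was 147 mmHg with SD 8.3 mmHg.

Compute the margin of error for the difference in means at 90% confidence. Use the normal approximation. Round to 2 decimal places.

Per-group SEs: s₁/√n₁ = 18.3/√208 = 1.2689, s₂/√n₂ = 8.3/√222 = 0.5571.
Unpooled SE of the difference: √(1.61010721 + 0.31036041) = 1.3858.
Margin of error = z* · SE = 1.645 × 1.3858 = 2.2796.

2.28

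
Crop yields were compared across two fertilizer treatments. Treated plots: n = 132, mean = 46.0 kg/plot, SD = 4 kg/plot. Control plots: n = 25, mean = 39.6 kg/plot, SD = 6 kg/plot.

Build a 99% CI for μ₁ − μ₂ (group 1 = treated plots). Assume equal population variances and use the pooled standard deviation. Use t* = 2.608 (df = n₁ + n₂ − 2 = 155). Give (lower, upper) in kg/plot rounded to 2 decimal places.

s_p = √[((n₁−1)s₁² + (n₂−1)s₂²)/(n₁+n₂−2)] = √[(131·4² + 24·6²)/155] = 4.3700.
SE = 4.3700·√(1/132 + 1/25) = 0.9532.
With t* = 2.608, margin = 2.608 × 0.9532 = 2.4859.
x̄₁ − x̄₂ = 46.0 − 39.6 = 6.4000; interval 6.4000 ± 2.4859 = (3.91, 8.89).

(3.91, 8.89)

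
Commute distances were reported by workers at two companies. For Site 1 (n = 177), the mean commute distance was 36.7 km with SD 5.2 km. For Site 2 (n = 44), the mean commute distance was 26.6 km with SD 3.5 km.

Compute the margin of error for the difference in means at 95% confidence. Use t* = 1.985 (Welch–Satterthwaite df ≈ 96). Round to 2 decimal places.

1.30

Standard errors of each mean: 5.2/√177 = 0.3909 and 3.5/√44 = 0.5276.
SE(x̄₁ − x̄₂) = √(0.3909² + 0.5276²) = 0.6566 for independent samples with unequal variances.
With t* = 1.985, the margin is 1.985 × 0.6566 = 1.3034.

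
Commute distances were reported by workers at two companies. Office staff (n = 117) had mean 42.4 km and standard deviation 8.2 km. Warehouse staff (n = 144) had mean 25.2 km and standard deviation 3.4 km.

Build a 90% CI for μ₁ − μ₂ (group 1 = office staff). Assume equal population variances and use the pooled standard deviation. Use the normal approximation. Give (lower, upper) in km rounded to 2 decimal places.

(15.96, 18.44)

s_p = √[((n₁−1)s₁² + (n₂−1)s₂²)/(n₁+n₂−2)] = √[(116·8.2² + 143·3.4²)/259] = 6.0413.
SE = 6.0413·√(1/117 + 1/144) = 0.7519.
With z* = 1.645, margin = 1.645 × 0.7519 = 1.2369.
x̄₁ − x̄₂ = 42.4 − 25.2 = 17.2000; interval 17.2000 ± 1.2369 = (15.96, 18.44).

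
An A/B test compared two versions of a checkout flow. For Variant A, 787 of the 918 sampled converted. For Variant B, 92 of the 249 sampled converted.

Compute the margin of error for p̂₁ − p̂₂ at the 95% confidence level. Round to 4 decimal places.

First, p̂₁ = 787/918 = 0.8573; p̂₂ = 92/249 = 0.3695.
The two standard errors are √(0.8573×0.1427/918) = 0.01154 and √(0.3695×0.6305/249) = 0.03059.
Because the samples are independent, SE_diff = √(0.01154² + 0.03059²) = 0.03269.
Using z* = 1.960 for 95%, ME = 1.960 × 0.03269 = 0.06407.

0.0641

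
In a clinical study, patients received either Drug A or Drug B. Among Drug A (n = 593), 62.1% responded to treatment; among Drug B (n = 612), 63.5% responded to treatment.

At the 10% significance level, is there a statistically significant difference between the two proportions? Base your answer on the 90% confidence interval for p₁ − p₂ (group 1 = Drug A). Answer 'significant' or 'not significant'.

not significant

SE₁ = √(p̂₁(1−p̂₁)/n₁) = √(0.6210·0.3790/593) = 0.01992; SE₂ = √(0.6350·0.3650/612) = 0.01946.
Independent samples: SE of the difference = √(SE₁² + SE₂²) = √(0.0003968064 + 0.0003786916) = 0.02785.
z* for 90% confidence is 1.645, so the margin of error is 1.645 × 0.02785 = 0.04581.
Point estimate p̂₁ − p̂₂ = 0.6210 − 0.6350 = -0.0140.
-0.0140 ± 0.04581 → (-0.05981, 0.03181).
The interval (-0.05981, 0.03181) contains 0, so the difference is not significant.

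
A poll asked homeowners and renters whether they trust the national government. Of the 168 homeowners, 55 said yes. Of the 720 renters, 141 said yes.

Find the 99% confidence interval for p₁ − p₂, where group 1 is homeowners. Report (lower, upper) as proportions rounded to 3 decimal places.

p̂₁ = 55/168 = 0.3274 and p̂₂ = 141/720 = 0.1958.
SE₁ = √(p̂₁(1−p̂₁)/n₁) = √(0.3274·0.6726/168) = 0.03620; SE₂ = √(0.1958·0.8042/720) = 0.01479.
Independent samples: SE of the difference = √(SE₁² + SE₂²) = √(0.00131044 + 0.0002187441) = 0.03910.
z* for 99% confidence is 2.576, so the margin of error is 2.576 × 0.03910 = 0.10072.
Point estimate p̂₁ − p̂₂ = 0.3274 − 0.1958 = 0.1316.
0.1316 ± 0.10072 → (0.031, 0.232).

(0.031, 0.232)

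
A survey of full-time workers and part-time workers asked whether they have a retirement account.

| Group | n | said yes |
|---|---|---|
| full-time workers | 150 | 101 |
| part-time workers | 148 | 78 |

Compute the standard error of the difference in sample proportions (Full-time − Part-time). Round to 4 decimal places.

First, p̂₁ = 101/150 = 0.6733; p̂₂ = 78/148 = 0.5270.
The two standard errors are √(0.6733×0.3267/150) = 0.03829 and √(0.5270×0.4730/148) = 0.04104.
Because the samples are independent, SE_diff = √(0.03829² + 0.04104²) = 0.05613.

0.0561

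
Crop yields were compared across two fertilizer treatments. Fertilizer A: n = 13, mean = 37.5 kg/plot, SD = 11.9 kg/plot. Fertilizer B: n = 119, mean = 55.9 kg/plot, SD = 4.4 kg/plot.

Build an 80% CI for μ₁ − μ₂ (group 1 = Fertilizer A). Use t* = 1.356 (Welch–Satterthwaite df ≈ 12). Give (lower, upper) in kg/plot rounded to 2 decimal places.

SE₁ = s₁/√n₁ = 11.9/√13 = 3.3005; SE₂ = 4.4/√119 = 0.4033.
Independent samples, unequal variances: SE_diff = √(SE₁² + SE₂²) = √(10.89330025 + 0.16265089) = 3.3250.
t* = 1.356, so margin of error = 1.356 × 3.3250 = 4.5087.
Difference in means = 37.5 − 55.9 = -18.4000.
-18.4000 ± 4.5087 → (-22.91, -13.89).

(-22.91, -13.89)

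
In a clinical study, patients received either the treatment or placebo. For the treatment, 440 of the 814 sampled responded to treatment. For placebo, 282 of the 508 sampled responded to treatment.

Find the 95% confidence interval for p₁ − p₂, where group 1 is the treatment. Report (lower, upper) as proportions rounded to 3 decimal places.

p̂₁ = 440/814 = 0.5405 and p̂₂ = 282/508 = 0.5551.
SE₁ = √(p̂₁(1−p̂₁)/n₁) = √(0.5405·0.4595/814) = 0.01747; SE₂ = √(0.5551·0.4449/508) = 0.02205.
Independent samples: SE of the difference = √(SE₁² + SE₂²) = √(0.0003052009 + 0.0004862025) = 0.02813.
z* for 95% confidence is 1.960, so the margin of error is 1.960 × 0.02813 = 0.05513.
Point estimate p̂₁ − p̂₂ = 0.5405 − 0.5551 = -0.0146.
-0.0146 ± 0.05513 → (-0.070, 0.041).

(-0.070, 0.041)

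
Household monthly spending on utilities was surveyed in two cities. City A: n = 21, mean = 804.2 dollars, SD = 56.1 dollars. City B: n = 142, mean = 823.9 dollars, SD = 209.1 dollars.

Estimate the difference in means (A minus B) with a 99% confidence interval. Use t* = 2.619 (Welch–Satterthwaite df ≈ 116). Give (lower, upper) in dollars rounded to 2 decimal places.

Per-group SEs: s₁/√n₁ = 56.1/√21 = 12.2420, s₂/√n₂ = 209.1/√142 = 17.5473.
Unpooled SE of the difference: √(149.866564 + 307.90773729) = 21.3957.
Margin of error = t* · SE = 2.619 × 21.3957 = 56.0353.
x̄₁ − x̄₂ = 804.2 − 823.9 = -19.7000.
CI: -19.7000 ± 56.0353 = (-75.74, 36.34).

(-75.74, 36.34)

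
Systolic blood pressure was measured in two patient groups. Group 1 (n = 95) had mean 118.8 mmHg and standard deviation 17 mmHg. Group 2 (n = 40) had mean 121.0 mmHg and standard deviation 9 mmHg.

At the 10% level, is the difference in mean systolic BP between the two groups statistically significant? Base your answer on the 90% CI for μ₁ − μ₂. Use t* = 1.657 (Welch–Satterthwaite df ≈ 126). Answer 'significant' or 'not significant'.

SE₁ = s₁/√n₁ = 17/√95 = 1.7442; SE₂ = 9/√40 = 1.4230.
Independent samples, unequal variances: SE_diff = √(SE₁² + SE₂²) = √(3.04223364 + 2.024929) = 2.2510.
t* = 1.657, so margin of error = 1.657 × 2.2510 = 3.7299.
Difference in means = 118.8 − 121.0 = -2.2000.
-2.2000 ± 3.7299 → (-5.9299, 1.5299).
The interval (-5.9299, 1.5299) contains 0, so the difference is not significant.

not significant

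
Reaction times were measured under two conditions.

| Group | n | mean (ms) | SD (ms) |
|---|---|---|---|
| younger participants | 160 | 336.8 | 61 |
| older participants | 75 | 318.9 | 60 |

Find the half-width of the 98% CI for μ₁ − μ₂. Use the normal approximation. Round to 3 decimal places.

Standard errors of each mean: 61/√160 = 4.8225 and 60/√75 = 6.9282.
SE(x̄₁ − x̄₂) = √(4.8225² + 6.9282²) = 8.4414 for independent samples with unequal variances.
With z* = 2.326, the margin is 2.326 × 8.4414 = 19.6347.

19.635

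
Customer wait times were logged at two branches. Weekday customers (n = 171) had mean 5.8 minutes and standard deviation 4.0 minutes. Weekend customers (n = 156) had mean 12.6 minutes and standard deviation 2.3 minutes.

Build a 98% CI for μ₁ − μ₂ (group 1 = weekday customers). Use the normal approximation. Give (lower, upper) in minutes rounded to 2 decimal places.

Per-group SEs: s₁/√n₁ = 4.0/√171 = 0.3059, s₂/√n₂ = 2.3/√156 = 0.1841.
Unpooled SE of the difference: √(0.09357481 + 0.03389281) = 0.3570.
Margin of error = z* · SE = 2.326 × 0.3570 = 0.8304.
x̄₁ − x̄₂ = 5.8 − 12.6 = -6.8000.
CI: -6.8000 ± 0.8304 = (-7.63, -5.97).

(-7.63, -5.97)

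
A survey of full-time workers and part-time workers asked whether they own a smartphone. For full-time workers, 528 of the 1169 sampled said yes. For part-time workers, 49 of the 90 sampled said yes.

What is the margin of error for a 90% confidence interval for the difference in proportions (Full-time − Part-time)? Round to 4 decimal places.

0.0896

p̂₁ = 528/1169 = 0.4517 and p̂₂ = 49/90 = 0.5444.
SE₁ = √(p̂₁(1−p̂₁)/n₁) = √(0.4517·0.5483/1169) = 0.01456; SE₂ = √(0.5444·0.4556/90) = 0.05250.
Independent samples: SE of the difference = √(SE₁² + SE₂²) = √(0.0002119936 + 0.00275625) = 0.05448.
z* for 90% confidence is 1.645, so the margin of error is 1.645 × 0.05448 = 0.08962.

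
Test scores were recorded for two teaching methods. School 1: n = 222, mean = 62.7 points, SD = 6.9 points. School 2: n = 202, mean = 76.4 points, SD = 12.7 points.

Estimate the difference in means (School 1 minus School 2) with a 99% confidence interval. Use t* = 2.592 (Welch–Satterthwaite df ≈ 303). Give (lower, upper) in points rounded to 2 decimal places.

(-16.31, -11.09)

Per-group SEs: s₁/√n₁ = 6.9/√222 = 0.4631, s₂/√n₂ = 12.7/√202 = 0.8936.
Unpooled SE of the difference: √(0.21446161 + 0.79852096) = 1.0065.
Margin of error = t* · SE = 2.592 × 1.0065 = 2.6088.
x̄₁ − x̄₂ = 62.7 − 76.4 = -13.7000.
CI: -13.7000 ± 2.6088 = (-16.31, -11.09).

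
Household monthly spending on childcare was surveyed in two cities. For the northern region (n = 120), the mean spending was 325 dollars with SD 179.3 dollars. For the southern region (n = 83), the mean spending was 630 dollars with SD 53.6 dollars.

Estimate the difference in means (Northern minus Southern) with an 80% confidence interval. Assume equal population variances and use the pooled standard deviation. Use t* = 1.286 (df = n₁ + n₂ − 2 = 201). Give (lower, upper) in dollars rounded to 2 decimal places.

(-331.10, -278.90)

s_p = √[((n₁−1)s₁² + (n₂−1)s₂²)/(n₁+n₂−2)] = √[(119·179.3² + 82·53.6²)/201] = 142.1451.
SE = 142.1451·√(1/120 + 1/83) = 20.2932.
With t* = 1.286, margin = 1.286 × 20.2932 = 26.0971.
x̄₁ − x̄₂ = 325 − 630 = -305.0000; interval -305.0000 ± 26.0971 = (-331.10, -278.90).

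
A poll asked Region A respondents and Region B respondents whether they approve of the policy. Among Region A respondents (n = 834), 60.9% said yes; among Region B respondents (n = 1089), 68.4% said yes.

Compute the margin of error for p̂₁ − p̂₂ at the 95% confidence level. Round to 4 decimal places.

The two standard errors are √(0.6090×0.3910/834) = 0.01690 and √(0.6840×0.3160/1089) = 0.01409.
Because the samples are independent, SE_diff = √(0.01690² + 0.01409²) = 0.02200.
Using z* = 1.960 for 95%, ME = 1.960 × 0.02200 = 0.04312.

0.0431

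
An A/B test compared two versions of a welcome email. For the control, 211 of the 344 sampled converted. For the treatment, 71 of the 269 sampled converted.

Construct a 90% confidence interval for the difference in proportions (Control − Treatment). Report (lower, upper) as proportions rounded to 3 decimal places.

Sample proportions: 211/344 = 0.6134, 71/269 = 0.2639.
Each SE is √(p̂(1−p̂)/n): √(0.6134·0.3866/344) = 0.02626 and √(0.2639·0.7361/269) = 0.02687.
SE(p̂₁ − p̂₂) = √(SE₁² + SE₂²) = √(0.0006895876 + 0.0007219969) = 0.03757, since the two samples are independent.
At 90% confidence z* = 1.645; margin = 1.645 × 0.03757 = 0.06180.
The difference is 0.6134 − 0.2639 = 0.3495, so the interval is 0.3495 ± 0.06180 = (0.288, 0.411).

(0.288, 0.411)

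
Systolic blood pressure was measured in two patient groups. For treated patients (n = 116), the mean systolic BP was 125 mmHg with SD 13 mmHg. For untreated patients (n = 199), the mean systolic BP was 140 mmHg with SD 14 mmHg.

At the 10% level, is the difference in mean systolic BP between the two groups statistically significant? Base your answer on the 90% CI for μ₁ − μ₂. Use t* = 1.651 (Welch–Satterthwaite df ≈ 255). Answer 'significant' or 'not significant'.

significant

Per-group SEs: s₁/√n₁ = 13/√116 = 1.2070, s₂/√n₂ = 14/√199 = 0.9924.
Unpooled SE of the difference: √(1.456849 + 0.98485776) = 1.5626.
Margin of error = t* · SE = 1.651 × 1.5626 = 2.5799.
x̄₁ − x̄₂ = 125 − 140 = -15.0000.
CI: -15.0000 ± 2.5799 = (-17.5799, -12.4201).
The interval (-17.5799, -12.4201) does not contain 0, so the difference is significant.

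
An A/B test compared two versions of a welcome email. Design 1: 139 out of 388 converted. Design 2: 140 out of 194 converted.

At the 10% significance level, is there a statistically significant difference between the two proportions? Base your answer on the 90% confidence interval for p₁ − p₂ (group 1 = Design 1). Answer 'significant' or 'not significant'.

Sample proportions: 139/388 = 0.3582, 140/194 = 0.7216.
Each SE is √(p̂(1−p̂)/n): √(0.3582·0.6418/388) = 0.02434 and √(0.7216·0.2784/194) = 0.03218.
SE(p̂₁ − p̂₂) = √(SE₁² + SE₂²) = √(0.0005924356 + 0.0010355524) = 0.04035, since the two samples are independent.
At 90% confidence z* = 1.645; margin = 1.645 × 0.04035 = 0.06638.
The difference is 0.3582 − 0.7216 = -0.3634, so the interval is -0.3634 ± 0.06638 = (-0.42978, -0.29702).
The interval (-0.42978, -0.29702) does not contain 0, so the difference is significant.

significant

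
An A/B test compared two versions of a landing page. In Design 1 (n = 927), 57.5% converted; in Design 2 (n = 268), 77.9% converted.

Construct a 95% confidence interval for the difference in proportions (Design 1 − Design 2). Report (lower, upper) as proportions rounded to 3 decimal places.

SE₁ = √(p̂₁(1−p̂₁)/n₁) = √(0.5750·0.4250/927) = 0.01624; SE₂ = √(0.7790·0.2210/268) = 0.02535.
Independent samples: SE of the difference = √(SE₁² + SE₂²) = √(0.0002637376 + 0.0006426225) = 0.03011.
z* for 95% confidence is 1.960, so the margin of error is 1.960 × 0.03011 = 0.05902.
Point estimate p̂₁ − p̂₂ = 0.5750 − 0.7790 = -0.2040.
-0.2040 ± 0.05902 → (-0.263, -0.145).

(-0.263, -0.145)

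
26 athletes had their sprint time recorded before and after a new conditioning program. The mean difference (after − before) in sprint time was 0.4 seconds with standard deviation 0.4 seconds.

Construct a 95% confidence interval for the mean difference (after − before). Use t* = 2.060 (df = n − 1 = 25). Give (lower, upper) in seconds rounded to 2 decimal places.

(0.24, 0.56)

This is a matched-pairs design, so SE = s_d/√n = 0.4/√26 = 0.0784.
Margin = 2.060 × 0.0784 = 0.1615; the interval is 0.4 ± 0.1615 = (0.24, 0.56).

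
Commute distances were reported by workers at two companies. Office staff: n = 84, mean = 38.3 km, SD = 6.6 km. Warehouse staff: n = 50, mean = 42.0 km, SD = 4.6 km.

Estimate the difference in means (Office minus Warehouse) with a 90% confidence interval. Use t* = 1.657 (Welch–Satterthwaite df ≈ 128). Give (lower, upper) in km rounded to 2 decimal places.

(-5.31, -2.09)

SE₁ = s₁/√n₁ = 6.6/√84 = 0.7201; SE₂ = 4.6/√50 = 0.6505.
Independent samples, unequal variances: SE_diff = √(SE₁² + SE₂²) = √(0.51854401 + 0.42315025) = 0.9704.
t* = 1.657, so margin of error = 1.657 × 0.9704 = 1.6080.
Difference in means = 38.3 − 42.0 = -3.7000.
-3.7000 ± 1.6080 → (-5.31, -2.09).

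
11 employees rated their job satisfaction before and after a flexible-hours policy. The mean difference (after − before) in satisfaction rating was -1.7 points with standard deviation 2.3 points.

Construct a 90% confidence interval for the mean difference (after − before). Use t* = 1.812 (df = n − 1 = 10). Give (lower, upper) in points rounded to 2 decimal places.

(-2.96, -0.44)

This is a matched-pairs design, so SE = s_d/√n = 2.3/√11 = 0.6935.
Margin = 1.812 × 0.6935 = 1.2566; the interval is -1.7 ± 1.2566 = (-2.96, -0.44).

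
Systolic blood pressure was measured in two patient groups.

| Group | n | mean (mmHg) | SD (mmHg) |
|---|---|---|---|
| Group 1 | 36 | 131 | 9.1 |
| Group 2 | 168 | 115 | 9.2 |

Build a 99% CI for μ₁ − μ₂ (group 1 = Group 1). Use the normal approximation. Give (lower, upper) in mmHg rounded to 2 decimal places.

(11.69, 20.31)

SE₁ = s₁/√n₁ = 9.1/√36 = 1.5167; SE₂ = 9.2/√168 = 0.7098.
Independent samples, unequal variances: SE_diff = √(SE₁² + SE₂²) = √(2.30037889 + 0.50381604) = 1.6746.
z* = 2.576, so margin of error = 2.576 × 1.6746 = 4.3138.
Difference in means = 131 − 115 = 16.0000.
16.0000 ± 4.3138 → (11.69, 20.31).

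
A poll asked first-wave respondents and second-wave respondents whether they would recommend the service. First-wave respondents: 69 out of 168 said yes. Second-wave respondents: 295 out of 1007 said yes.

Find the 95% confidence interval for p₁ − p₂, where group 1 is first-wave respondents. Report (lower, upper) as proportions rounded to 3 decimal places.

(0.038, 0.197)

p̂₁ = 69/168 = 0.4107 and p̂₂ = 295/1007 = 0.2929.
SE₁ = √(p̂₁(1−p̂₁)/n₁) = √(0.4107·0.5893/168) = 0.03796; SE₂ = √(0.2929·0.7071/1007) = 0.01434.
Independent samples: SE of the difference = √(SE₁² + SE₂²) = √(0.0014409616 + 0.0002056356) = 0.04058.
z* for 95% confidence is 1.960, so the margin of error is 1.960 × 0.04058 = 0.07954.
Point estimate p̂₁ − p̂₂ = 0.4107 − 0.2929 = 0.1178.
0.1178 ± 0.07954 → (0.038, 0.197).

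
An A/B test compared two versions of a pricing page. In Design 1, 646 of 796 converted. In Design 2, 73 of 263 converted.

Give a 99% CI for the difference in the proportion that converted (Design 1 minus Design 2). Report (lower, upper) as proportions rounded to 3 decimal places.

p̂₁ = 646/796 = 0.8116 and p̂₂ = 73/263 = 0.2776.
SE₁ = √(p̂₁(1−p̂₁)/n₁) = √(0.8116·0.1884/796) = 0.01386; SE₂ = √(0.2776·0.7224/263) = 0.02761.
Independent samples: SE of the difference = √(SE₁² + SE₂²) = √(0.0001920996 + 0.0007623121) = 0.03089.
z* for 99% confidence is 2.576, so the margin of error is 2.576 × 0.03089 = 0.07957.
Point estimate p̂₁ − p̂₂ = 0.8116 − 0.2776 = 0.5340.
0.5340 ± 0.07957 → (0.454, 0.614).

(0.454, 0.614)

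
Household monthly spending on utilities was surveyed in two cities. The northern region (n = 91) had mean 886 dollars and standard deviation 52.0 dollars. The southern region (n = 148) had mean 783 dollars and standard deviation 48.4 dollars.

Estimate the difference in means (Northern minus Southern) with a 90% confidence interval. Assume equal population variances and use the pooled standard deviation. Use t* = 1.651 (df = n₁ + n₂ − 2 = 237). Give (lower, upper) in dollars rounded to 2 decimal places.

(92.05, 113.95)

Pooled variance s_p² = [90·52.0² + 147·48.4²] / (91+148−2) = 2479.8157, so s_p = 49.7977.
SE_diff = s_p·√(1/n₁ + 1/n₂) = 49.7977·√(1/91 + 1/148) = 6.6337.
t* = 1.651; margin = 1.651 × 6.6337 = 10.9522.
Difference = 886 − 783 = 103.0000.
103.0000 ± 10.9522 → (92.05, 113.95).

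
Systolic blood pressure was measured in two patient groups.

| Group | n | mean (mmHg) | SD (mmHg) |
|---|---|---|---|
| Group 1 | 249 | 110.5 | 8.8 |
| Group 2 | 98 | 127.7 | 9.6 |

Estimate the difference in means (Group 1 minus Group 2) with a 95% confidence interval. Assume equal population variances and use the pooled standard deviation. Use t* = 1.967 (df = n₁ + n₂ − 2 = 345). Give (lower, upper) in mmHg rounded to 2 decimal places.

(-19.32, -15.08)

s_p = √[((n₁−1)s₁² + (n₂−1)s₂²)/(n₁+n₂−2)] = √[(248·8.8² + 97·9.6²)/345] = 9.0321.
SE = 9.0321·√(1/249 + 1/98) = 1.0771.
With t* = 1.967, margin = 1.967 × 1.0771 = 2.1187.
x̄₁ − x̄₂ = 110.5 − 127.7 = -17.2000; interval -17.2000 ± 2.1187 = (-19.32, -15.08).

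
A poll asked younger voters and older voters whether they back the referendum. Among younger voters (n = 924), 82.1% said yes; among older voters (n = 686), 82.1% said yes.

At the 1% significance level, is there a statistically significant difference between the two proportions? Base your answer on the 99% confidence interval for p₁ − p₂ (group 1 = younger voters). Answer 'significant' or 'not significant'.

SE₁ = √(p̂₁(1−p̂₁)/n₁) = √(0.8210·0.1790/924) = 0.01261; SE₂ = √(0.8210·0.1790/686) = 0.01464.
Independent samples: SE of the difference = √(SE₁² + SE₂²) = √(0.0001590121 + 0.0002143296) = 0.01932.
z* for 99% confidence is 2.576, so the margin of error is 2.576 × 0.01932 = 0.04977.
Point estimate p̂₁ − p̂₂ = 0.8210 − 0.8210 = 0.0000.
0.0000 ± 0.04977 → (-0.04977, 0.04977).
The interval (-0.04977, 0.04977) contains 0, so the difference is not significant.

not significant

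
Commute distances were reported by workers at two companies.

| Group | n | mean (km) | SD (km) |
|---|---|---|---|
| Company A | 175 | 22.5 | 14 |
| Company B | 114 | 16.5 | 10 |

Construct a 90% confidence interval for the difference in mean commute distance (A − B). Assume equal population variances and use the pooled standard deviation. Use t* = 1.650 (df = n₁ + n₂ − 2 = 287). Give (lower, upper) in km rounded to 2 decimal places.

s_p = √[((n₁−1)s₁² + (n₂−1)s₂²)/(n₁+n₂−2)] = √[(174·14² + 113·10²)/287] = 12.5778.
SE = 12.5778·√(1/175 + 1/114) = 1.5138.
With t* = 1.650, margin = 1.650 × 1.5138 = 2.4978.
x̄₁ − x̄₂ = 22.5 − 16.5 = 6.0000; interval 6.0000 ± 2.4978 = (3.50, 8.50).

(3.50, 8.50)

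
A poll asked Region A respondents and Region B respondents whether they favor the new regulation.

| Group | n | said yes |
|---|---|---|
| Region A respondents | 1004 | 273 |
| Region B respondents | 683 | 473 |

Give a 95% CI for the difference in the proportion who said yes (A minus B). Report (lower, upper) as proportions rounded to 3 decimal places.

First, p̂₁ = 273/1004 = 0.2719; p̂₂ = 473/683 = 0.6925.
The two standard errors are √(0.2719×0.7281/1004) = 0.01404 and √(0.6925×0.3075/683) = 0.01766.
Because the samples are independent, SE_diff = √(0.01404² + 0.01766²) = 0.02256.
Using z* = 1.960 for 95%, ME = 1.960 × 0.02256 = 0.04422.
p̂₁ − p̂₂ = -0.4206; interval -0.4206 ± 0.04422 gives (-0.465, -0.376).

(-0.465, -0.376)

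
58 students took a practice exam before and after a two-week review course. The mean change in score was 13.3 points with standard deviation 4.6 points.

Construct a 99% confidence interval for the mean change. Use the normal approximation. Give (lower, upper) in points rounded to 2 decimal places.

This is a matched-pairs design, so SE = s_d/√n = 4.6/√58 = 0.6040.
Margin = 2.576 × 0.6040 = 1.5559; the interval is 13.3 ± 1.5559 = (11.74, 14.86).

(11.74, 14.86)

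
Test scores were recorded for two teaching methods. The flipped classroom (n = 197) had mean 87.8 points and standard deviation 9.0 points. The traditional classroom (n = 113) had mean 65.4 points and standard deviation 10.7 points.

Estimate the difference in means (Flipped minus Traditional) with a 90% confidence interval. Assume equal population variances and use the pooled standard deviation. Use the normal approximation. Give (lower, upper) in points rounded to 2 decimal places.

(20.53, 24.27)

Pooled variance s_p² = [196·9.0² + 112·10.7²] / (197+113−2) = 93.1782, so s_p = 9.6529.
SE_diff = s_p·√(1/n₁ + 1/n₂) = 9.6529·√(1/197 + 1/113) = 1.1391.
z* = 1.645; margin = 1.645 × 1.1391 = 1.8738.
Difference = 87.8 − 65.4 = 22.4000.
22.4000 ± 1.8738 → (20.53, 24.27).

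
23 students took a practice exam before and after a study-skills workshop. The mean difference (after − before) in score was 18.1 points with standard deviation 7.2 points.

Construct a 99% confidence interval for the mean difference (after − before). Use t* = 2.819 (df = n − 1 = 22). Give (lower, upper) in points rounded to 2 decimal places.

This is a matched-pairs design, so SE = s_d/√n = 7.2/√23 = 1.5013.
Margin = 2.819 × 1.5013 = 4.2322; the interval is 18.1 ± 4.2322 = (13.87, 22.33).

(13.87, 22.33)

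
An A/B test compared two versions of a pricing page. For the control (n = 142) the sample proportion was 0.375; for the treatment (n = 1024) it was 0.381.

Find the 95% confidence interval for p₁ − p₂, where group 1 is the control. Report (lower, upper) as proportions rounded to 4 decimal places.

SE₁ = √(p̂₁(1−p̂₁)/n₁) = √(0.3750·0.6250/142) = 0.04063; SE₂ = √(0.3810·0.6190/1024) = 0.01518.
Independent samples: SE of the difference = √(SE₁² + SE₂²) = √(0.0016507969 + 0.0002304324) = 0.04337.
z* for 95% confidence is 1.960, so the margin of error is 1.960 × 0.04337 = 0.08501.
Point estimate p̂₁ − p̂₂ = 0.3750 − 0.3810 = -0.0060.
-0.0060 ± 0.08501 → (-0.0910, 0.0790).

(-0.0910, 0.0790)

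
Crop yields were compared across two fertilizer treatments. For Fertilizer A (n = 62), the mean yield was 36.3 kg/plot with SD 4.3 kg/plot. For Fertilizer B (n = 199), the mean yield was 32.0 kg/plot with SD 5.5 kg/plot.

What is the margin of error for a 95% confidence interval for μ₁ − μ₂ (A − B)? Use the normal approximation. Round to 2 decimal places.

Standard errors of each mean: 4.3/√62 = 0.5461 and 5.5/√199 = 0.3899.
SE(x̄₁ − x̄₂) = √(0.5461² + 0.3899²) = 0.6710 for independent samples with unequal variances.
With z* = 1.960, the margin is 1.960 × 0.6710 = 1.3152.

1.32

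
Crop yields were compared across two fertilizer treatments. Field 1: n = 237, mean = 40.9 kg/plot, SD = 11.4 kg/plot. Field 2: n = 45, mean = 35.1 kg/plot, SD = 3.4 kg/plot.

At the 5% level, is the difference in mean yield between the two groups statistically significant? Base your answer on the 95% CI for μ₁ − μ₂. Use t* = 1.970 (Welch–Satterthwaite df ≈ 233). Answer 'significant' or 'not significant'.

significant

Per-group SEs: s₁/√n₁ = 11.4/√237 = 0.7405, s₂/√n₂ = 3.4/√45 = 0.5068.
Unpooled SE of the difference: √(0.54834025 + 0.25684624) = 0.8973.
Margin of error = t* · SE = 1.970 × 0.8973 = 1.7677.
x̄₁ − x̄₂ = 40.9 − 35.1 = 5.8000.
CI: 5.8000 ± 1.7677 = (4.0323, 7.5677).
The interval (4.0323, 7.5677) does not contain 0, so the difference is significant.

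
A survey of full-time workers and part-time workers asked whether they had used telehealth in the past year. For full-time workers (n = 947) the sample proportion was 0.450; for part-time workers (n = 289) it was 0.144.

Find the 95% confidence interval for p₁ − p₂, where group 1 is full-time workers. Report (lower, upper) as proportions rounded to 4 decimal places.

The two standard errors are √(0.4500×0.5500/947) = 0.01617 and √(0.1440×0.8560/289) = 0.02065.
Because the samples are independent, SE_diff = √(0.01617² + 0.02065²) = 0.02623.
Using z* = 1.960 for 95%, ME = 1.960 × 0.02623 = 0.05141.
p̂₁ − p̂₂ = 0.3060; interval 0.3060 ± 0.05141 gives (0.2546, 0.3574).

(0.2546, 0.3574)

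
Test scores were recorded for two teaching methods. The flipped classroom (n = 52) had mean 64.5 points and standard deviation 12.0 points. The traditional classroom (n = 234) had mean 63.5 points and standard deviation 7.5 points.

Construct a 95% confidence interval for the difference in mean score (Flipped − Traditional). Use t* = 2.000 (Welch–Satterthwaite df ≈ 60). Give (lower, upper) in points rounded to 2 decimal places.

Per-group SEs: s₁/√n₁ = 12.0/√52 = 1.6641, s₂/√n₂ = 7.5/√234 = 0.4903.
Unpooled SE of the difference: √(2.76922881 + 0.24039409) = 1.7348.
Margin of error = t* · SE = 2.000 × 1.7348 = 3.4696.
x̄₁ − x̄₂ = 64.5 − 63.5 = 1.0000.
CI: 1.0000 ± 3.4696 = (-2.47, 4.47).

(-2.47, 4.47)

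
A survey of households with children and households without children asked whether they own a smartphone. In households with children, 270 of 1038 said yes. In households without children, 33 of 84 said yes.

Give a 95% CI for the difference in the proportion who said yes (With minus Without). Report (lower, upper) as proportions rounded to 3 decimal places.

(-0.241, -0.025)

Sample proportions: 270/1038 = 0.2601, 33/84 = 0.3929.
Each SE is √(p̂(1−p̂)/n): √(0.2601·0.7399/1038) = 0.01362 and √(0.3929·0.6071/84) = 0.05329.
SE(p̂₁ − p̂₂) = √(SE₁² + SE₂²) = √(0.0001855044 + 0.0028398241) = 0.05500, since the two samples are independent.
At 95% confidence z* = 1.960; margin = 1.960 × 0.05500 = 0.10780.
The difference is 0.2601 − 0.3929 = -0.1328, so the interval is -0.1328 ± 0.10780 = (-0.241, -0.025).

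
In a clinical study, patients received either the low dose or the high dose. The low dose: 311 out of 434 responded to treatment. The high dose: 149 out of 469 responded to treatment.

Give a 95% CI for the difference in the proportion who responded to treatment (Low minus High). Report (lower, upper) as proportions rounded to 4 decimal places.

First, p̂₁ = 311/434 = 0.7166; p̂₂ = 149/469 = 0.3177.
The two standard errors are √(0.7166×0.2834/434) = 0.02163 and √(0.3177×0.6823/469) = 0.02150.
Because the samples are independent, SE_diff = √(0.02163² + 0.02150²) = 0.03050.
Using z* = 1.960 for 95%, ME = 1.960 × 0.03050 = 0.05978.
p̂₁ − p̂₂ = 0.3989; interval 0.3989 ± 0.05978 gives (0.3391, 0.4587).

(0.3391, 0.4587)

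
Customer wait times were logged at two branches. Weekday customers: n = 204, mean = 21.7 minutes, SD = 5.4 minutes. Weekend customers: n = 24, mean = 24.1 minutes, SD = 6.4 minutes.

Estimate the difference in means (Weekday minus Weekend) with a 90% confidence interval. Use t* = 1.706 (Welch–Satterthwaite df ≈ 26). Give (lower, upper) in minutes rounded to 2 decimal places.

(-4.72, -0.08)

Per-group SEs: s₁/√n₁ = 5.4/√204 = 0.3781, s₂/√n₂ = 6.4/√24 = 1.3064.
Unpooled SE of the difference: √(0.14295961 + 1.70668096) = 1.3600.
Margin of error = t* · SE = 1.706 × 1.3600 = 2.3202.
x̄₁ − x̄₂ = 21.7 − 24.1 = -2.4000.
CI: -2.4000 ± 2.3202 = (-4.72, -0.08).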